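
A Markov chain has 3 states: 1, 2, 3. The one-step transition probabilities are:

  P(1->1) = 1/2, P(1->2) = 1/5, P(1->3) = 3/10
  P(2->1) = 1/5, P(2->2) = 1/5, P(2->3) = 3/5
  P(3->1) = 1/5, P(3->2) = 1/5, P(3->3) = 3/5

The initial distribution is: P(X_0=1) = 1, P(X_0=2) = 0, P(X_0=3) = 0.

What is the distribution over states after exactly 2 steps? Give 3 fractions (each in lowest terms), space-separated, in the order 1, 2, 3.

Answer: 7/20 1/5 9/20

Derivation:
Propagating the distribution step by step (d_{t+1} = d_t * P):
d_0 = (1=1, 2=0, 3=0)
  d_1[1] = 1*1/2 + 0*1/5 + 0*1/5 = 1/2
  d_1[2] = 1*1/5 + 0*1/5 + 0*1/5 = 1/5
  d_1[3] = 1*3/10 + 0*3/5 + 0*3/5 = 3/10
d_1 = (1=1/2, 2=1/5, 3=3/10)
  d_2[1] = 1/2*1/2 + 1/5*1/5 + 3/10*1/5 = 7/20
  d_2[2] = 1/2*1/5 + 1/5*1/5 + 3/10*1/5 = 1/5
  d_2[3] = 1/2*3/10 + 1/5*3/5 + 3/10*3/5 = 9/20
d_2 = (1=7/20, 2=1/5, 3=9/20)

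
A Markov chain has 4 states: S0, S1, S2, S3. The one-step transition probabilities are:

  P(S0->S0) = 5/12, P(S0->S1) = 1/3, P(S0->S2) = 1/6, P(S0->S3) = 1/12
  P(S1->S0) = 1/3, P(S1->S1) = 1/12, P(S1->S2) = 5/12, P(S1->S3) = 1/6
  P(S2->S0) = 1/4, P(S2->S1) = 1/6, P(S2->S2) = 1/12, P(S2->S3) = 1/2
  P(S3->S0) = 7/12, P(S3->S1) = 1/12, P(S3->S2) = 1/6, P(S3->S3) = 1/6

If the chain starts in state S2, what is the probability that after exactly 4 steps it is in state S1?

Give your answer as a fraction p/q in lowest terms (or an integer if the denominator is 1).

Computing P^4 by repeated multiplication:
P^1 =
  S0: [5/12, 1/3, 1/6, 1/12]
  S1: [1/3, 1/12, 5/12, 1/6]
  S2: [1/4, 1/6, 1/12, 1/2]
  S3: [7/12, 1/12, 1/6, 1/6]
P^2 =
  S0: [3/8, 29/144, 17/72, 3/16]
  S1: [53/144, 29/144, 11/72, 5/18]
  S2: [17/36, 11/72, 29/144, 25/144]
  S3: [59/144, 35/144, 25/144, 25/144]
P^3 =
  S0: [677/1728, 85/432, 341/1728, 185/864]
  S1: [727/1728, 325/1728, 353/1728, 323/1728]
  S2: [115/288, 377/1728, 325/1728, 7/36]
  S3: [685/1728, 173/864, 23/108, 329/1728]
P^4 =
  S0: [1393/3456, 1025/5184, 4135/20736, 1381/6912]
  S1: [8255/20736, 2131/10368, 2039/10368, 4141/20736]
  S2: [8285/20736, 4123/20736, 2131/10368, 2033/10368]
  S3: [1027/2592, 4151/20736, 2063/10368, 4243/20736]

(P^4)[S2 -> S1] = 4123/20736

Answer: 4123/20736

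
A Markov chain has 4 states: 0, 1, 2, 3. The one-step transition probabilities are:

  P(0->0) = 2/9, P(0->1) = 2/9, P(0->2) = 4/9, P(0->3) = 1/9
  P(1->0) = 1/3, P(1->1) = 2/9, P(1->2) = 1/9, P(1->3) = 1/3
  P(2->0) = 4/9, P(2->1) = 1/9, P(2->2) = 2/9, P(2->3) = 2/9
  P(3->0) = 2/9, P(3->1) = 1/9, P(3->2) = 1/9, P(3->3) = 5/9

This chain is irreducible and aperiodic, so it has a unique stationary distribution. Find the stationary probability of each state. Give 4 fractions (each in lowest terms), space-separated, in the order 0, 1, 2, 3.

Answer: 19/65 21/130 61/260 81/260

Derivation:
The stationary distribution satisfies pi = pi * P, i.e.:
  pi_0 = 2/9*pi_0 + 1/3*pi_1 + 4/9*pi_2 + 2/9*pi_3
  pi_1 = 2/9*pi_0 + 2/9*pi_1 + 1/9*pi_2 + 1/9*pi_3
  pi_2 = 4/9*pi_0 + 1/9*pi_1 + 2/9*pi_2 + 1/9*pi_3
  pi_3 = 1/9*pi_0 + 1/3*pi_1 + 2/9*pi_2 + 5/9*pi_3
with normalization: pi_0 + pi_1 + pi_2 + pi_3 = 1.

Using the first 3 balance equations plus normalization, the linear system A*pi = b is:
  [-7/9, 1/3, 4/9, 2/9] . pi = 0
  [2/9, -7/9, 1/9, 1/9] . pi = 0
  [4/9, 1/9, -7/9, 1/9] . pi = 0
  [1, 1, 1, 1] . pi = 1

Solving yields:
  pi_0 = 19/65
  pi_1 = 21/130
  pi_2 = 61/260
  pi_3 = 81/260

Verification (pi * P):
  19/65*2/9 + 21/130*1/3 + 61/260*4/9 + 81/260*2/9 = 19/65 = pi_0  (ok)
  19/65*2/9 + 21/130*2/9 + 61/260*1/9 + 81/260*1/9 = 21/130 = pi_1  (ok)
  19/65*4/9 + 21/130*1/9 + 61/260*2/9 + 81/260*1/9 = 61/260 = pi_2  (ok)
  19/65*1/9 + 21/130*1/3 + 61/260*2/9 + 81/260*5/9 = 81/260 = pi_3  (ok)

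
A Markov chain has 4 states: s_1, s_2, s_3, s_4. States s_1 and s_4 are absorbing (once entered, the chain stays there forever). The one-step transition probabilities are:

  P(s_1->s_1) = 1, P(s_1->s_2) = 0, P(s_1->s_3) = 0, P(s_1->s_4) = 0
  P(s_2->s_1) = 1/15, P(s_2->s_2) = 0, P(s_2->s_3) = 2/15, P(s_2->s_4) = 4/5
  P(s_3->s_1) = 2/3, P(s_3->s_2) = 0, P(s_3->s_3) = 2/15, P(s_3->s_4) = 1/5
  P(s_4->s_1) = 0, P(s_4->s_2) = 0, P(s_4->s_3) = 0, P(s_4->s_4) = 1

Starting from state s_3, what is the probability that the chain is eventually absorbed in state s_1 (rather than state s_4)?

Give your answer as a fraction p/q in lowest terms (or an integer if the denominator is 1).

Let a_i = P(absorbed in s_1 | start in state i).
Boundary conditions: a_s_1 = 1, a_s_4 = 0.
For each transient state i, a_i = sum_j P(i->j) * a_j:
  a_s_2 = 1/15*a_s_1 + 0*a_s_2 + 2/15*a_s_3 + 4/5*a_s_4
  a_s_3 = 2/3*a_s_1 + 0*a_s_2 + 2/15*a_s_3 + 1/5*a_s_4

Substituting a_s_1 = 1 and a_s_4 = 0, rearrange to (I - Q) a = r where r[i] = P(i -> s_1):
  [1, -2/15] . (a_s_2, a_s_3) = 1/15
  [0, 13/15] . (a_s_2, a_s_3) = 2/3

Solving yields:
  a_s_2 = 11/65
  a_s_3 = 10/13

Starting state is s_3, so the absorption probability is a_s_3 = 10/13.

Answer: 10/13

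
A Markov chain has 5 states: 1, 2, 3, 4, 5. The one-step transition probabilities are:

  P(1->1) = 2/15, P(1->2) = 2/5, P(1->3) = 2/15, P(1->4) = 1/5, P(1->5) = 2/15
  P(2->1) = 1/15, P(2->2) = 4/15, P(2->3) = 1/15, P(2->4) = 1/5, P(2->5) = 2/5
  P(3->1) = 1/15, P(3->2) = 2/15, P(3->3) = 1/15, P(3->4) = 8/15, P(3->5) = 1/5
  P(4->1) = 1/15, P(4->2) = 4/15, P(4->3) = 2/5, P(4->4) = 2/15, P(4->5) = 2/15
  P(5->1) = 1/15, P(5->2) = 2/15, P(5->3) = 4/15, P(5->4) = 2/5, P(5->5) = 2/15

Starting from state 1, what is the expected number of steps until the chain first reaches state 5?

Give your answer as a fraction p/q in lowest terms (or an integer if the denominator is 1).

Answer: 5907/1303

Derivation:
Let h_i = expected steps to first reach 5 from state i.
Boundary: h_5 = 0.
First-step equations for the other states:
  h_1 = 1 + 2/15*h_1 + 2/5*h_2 + 2/15*h_3 + 1/5*h_4 + 2/15*h_5
  h_2 = 1 + 1/15*h_1 + 4/15*h_2 + 1/15*h_3 + 1/5*h_4 + 2/5*h_5
  h_3 = 1 + 1/15*h_1 + 2/15*h_2 + 1/15*h_3 + 8/15*h_4 + 1/5*h_5
  h_4 = 1 + 1/15*h_1 + 4/15*h_2 + 2/5*h_3 + 2/15*h_4 + 2/15*h_5

Substituting h_5 = 0 and rearranging gives the linear system (I - Q) h = 1:
  [13/15, -2/5, -2/15, -1/5] . (h_1, h_2, h_3, h_4) = 1
  [-1/15, 11/15, -1/15, -1/5] . (h_1, h_2, h_3, h_4) = 1
  [-1/15, -2/15, 14/15, -8/15] . (h_1, h_2, h_3, h_4) = 1
  [-1/15, -4/15, -2/5, 13/15] . (h_1, h_2, h_3, h_4) = 1

Solving yields:
  h_1 = 5907/1303
  h_2 = 4515/1303
  h_3 = 5943/1303
  h_4 = 6090/1303

Starting state is 1, so the expected hitting time is h_1 = 5907/1303.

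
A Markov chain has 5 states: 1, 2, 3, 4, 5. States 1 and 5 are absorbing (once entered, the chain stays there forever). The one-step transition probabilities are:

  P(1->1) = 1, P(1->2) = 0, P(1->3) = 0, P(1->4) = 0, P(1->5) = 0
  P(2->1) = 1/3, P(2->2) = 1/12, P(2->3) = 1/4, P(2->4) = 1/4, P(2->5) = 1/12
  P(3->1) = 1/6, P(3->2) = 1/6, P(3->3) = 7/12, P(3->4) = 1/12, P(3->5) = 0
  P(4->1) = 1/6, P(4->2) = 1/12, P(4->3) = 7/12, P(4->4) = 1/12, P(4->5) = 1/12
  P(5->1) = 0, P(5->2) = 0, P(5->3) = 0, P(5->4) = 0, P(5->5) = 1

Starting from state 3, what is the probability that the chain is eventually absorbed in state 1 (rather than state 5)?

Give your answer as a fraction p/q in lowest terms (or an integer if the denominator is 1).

Answer: 181/201

Derivation:
Let a_i = P(absorbed in 1 | start in state i).
Boundary conditions: a_1 = 1, a_5 = 0.
For each transient state i, a_i = sum_j P(i->j) * a_j:
  a_2 = 1/3*a_1 + 1/12*a_2 + 1/4*a_3 + 1/4*a_4 + 1/12*a_5
  a_3 = 1/6*a_1 + 1/6*a_2 + 7/12*a_3 + 1/12*a_4 + 0*a_5
  a_4 = 1/6*a_1 + 1/12*a_2 + 7/12*a_3 + 1/12*a_4 + 1/12*a_5

Substituting a_1 = 1 and a_5 = 0, rearrange to (I - Q) a = r where r[i] = P(i -> 1):
  [11/12, -1/4, -1/4] . (a_2, a_3, a_4) = 1/3
  [-1/6, 5/12, -1/12] . (a_2, a_3, a_4) = 1/6
  [-1/12, -7/12, 11/12] . (a_2, a_3, a_4) = 1/6

Solving yields:
  a_2 = 56/67
  a_3 = 181/201
  a_4 = 167/201

Starting state is 3, so the absorption probability is a_3 = 181/201.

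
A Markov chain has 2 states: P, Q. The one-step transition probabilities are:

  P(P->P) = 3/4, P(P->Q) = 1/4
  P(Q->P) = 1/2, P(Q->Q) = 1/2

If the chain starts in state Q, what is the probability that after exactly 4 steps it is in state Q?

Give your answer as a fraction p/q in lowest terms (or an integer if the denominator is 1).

Computing P^4 by repeated multiplication:
P^1 =
  P: [3/4, 1/4]
  Q: [1/2, 1/2]
P^2 =
  P: [11/16, 5/16]
  Q: [5/8, 3/8]
P^3 =
  P: [43/64, 21/64]
  Q: [21/32, 11/32]
P^4 =
  P: [171/256, 85/256]
  Q: [85/128, 43/128]

(P^4)[Q -> Q] = 43/128

Answer: 43/128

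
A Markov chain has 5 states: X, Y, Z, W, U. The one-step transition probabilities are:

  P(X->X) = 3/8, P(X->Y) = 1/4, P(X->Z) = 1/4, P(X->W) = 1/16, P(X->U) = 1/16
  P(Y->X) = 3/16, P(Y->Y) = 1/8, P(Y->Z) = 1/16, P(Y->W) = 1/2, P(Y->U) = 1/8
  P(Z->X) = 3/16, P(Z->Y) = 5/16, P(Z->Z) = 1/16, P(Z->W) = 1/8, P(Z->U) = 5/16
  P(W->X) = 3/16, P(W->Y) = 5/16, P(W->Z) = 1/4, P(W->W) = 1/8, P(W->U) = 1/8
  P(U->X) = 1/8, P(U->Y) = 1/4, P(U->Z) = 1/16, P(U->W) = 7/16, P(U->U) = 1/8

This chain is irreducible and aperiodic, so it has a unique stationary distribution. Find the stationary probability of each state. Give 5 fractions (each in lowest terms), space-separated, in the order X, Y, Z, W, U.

The stationary distribution satisfies pi = pi * P, i.e.:
  pi_X = 3/8*pi_X + 3/16*pi_Y + 3/16*pi_Z + 3/16*pi_W + 1/8*pi_U
  pi_Y = 1/4*pi_X + 1/8*pi_Y + 5/16*pi_Z + 5/16*pi_W + 1/4*pi_U
  pi_Z = 1/4*pi_X + 1/16*pi_Y + 1/16*pi_Z + 1/4*pi_W + 1/16*pi_U
  pi_W = 1/16*pi_X + 1/2*pi_Y + 1/8*pi_Z + 1/8*pi_W + 7/16*pi_U
  pi_U = 1/16*pi_X + 1/8*pi_Y + 5/16*pi_Z + 1/8*pi_W + 1/8*pi_U
with normalization: pi_X + pi_Y + pi_Z + pi_W + pi_U = 1.

Using the first 4 balance equations plus normalization, the linear system A*pi = b is:
  [-5/8, 3/16, 3/16, 3/16, 1/8] . pi = 0
  [1/4, -7/8, 5/16, 5/16, 1/4] . pi = 0
  [1/4, 1/16, -15/16, 1/4, 1/16] . pi = 0
  [1/16, 1/2, 1/8, -7/8, 7/16] . pi = 0
  [1, 1, 1, 1, 1] . pi = 1

Solving yields:
  pi_X = 16909/76842
  pi_Y = 3128/12807
  pi_Z = 3841/25614
  pi_W = 6311/25614
  pi_U = 10709/76842

Verification (pi * P):
  16909/76842*3/8 + 3128/12807*3/16 + 3841/25614*3/16 + 6311/25614*3/16 + 10709/76842*1/8 = 16909/76842 = pi_X  (ok)
  16909/76842*1/4 + 3128/12807*1/8 + 3841/25614*5/16 + 6311/25614*5/16 + 10709/76842*1/4 = 3128/12807 = pi_Y  (ok)
  16909/76842*1/4 + 3128/12807*1/16 + 3841/25614*1/16 + 6311/25614*1/4 + 10709/76842*1/16 = 3841/25614 = pi_Z  (ok)
  16909/76842*1/16 + 3128/12807*1/2 + 3841/25614*1/8 + 6311/25614*1/8 + 10709/76842*7/16 = 6311/25614 = pi_W  (ok)
  16909/76842*1/16 + 3128/12807*1/8 + 3841/25614*5/16 + 6311/25614*1/8 + 10709/76842*1/8 = 10709/76842 = pi_U  (ok)

Answer: 16909/76842 3128/12807 3841/25614 6311/25614 10709/76842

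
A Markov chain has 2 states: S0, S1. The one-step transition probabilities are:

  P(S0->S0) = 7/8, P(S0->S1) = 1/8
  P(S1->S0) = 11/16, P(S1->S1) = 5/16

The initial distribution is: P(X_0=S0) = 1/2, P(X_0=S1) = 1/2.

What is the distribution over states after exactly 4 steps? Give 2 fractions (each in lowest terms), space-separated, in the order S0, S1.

Propagating the distribution step by step (d_{t+1} = d_t * P):
d_0 = (S0=1/2, S1=1/2)
  d_1[S0] = 1/2*7/8 + 1/2*11/16 = 25/32
  d_1[S1] = 1/2*1/8 + 1/2*5/16 = 7/32
d_1 = (S0=25/32, S1=7/32)
  d_2[S0] = 25/32*7/8 + 7/32*11/16 = 427/512
  d_2[S1] = 25/32*1/8 + 7/32*5/16 = 85/512
d_2 = (S0=427/512, S1=85/512)
  d_3[S0] = 427/512*7/8 + 85/512*11/16 = 6913/8192
  d_3[S1] = 427/512*1/8 + 85/512*5/16 = 1279/8192
d_3 = (S0=6913/8192, S1=1279/8192)
  d_4[S0] = 6913/8192*7/8 + 1279/8192*11/16 = 110851/131072
  d_4[S1] = 6913/8192*1/8 + 1279/8192*5/16 = 20221/131072
d_4 = (S0=110851/131072, S1=20221/131072)

Answer: 110851/131072 20221/131072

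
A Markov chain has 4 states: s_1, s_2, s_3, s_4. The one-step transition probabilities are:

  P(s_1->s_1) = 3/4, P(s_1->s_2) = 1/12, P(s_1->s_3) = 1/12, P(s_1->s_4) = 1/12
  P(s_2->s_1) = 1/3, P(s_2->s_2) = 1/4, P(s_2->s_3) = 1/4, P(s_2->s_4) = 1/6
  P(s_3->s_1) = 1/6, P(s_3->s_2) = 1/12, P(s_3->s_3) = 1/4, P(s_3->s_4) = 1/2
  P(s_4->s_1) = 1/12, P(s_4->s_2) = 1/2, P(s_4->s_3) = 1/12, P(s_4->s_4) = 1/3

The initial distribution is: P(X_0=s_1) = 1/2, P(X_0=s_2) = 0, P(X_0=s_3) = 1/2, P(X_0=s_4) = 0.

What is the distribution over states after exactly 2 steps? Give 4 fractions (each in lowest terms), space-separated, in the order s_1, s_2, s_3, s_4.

Answer: 61/144 7/32 1/8 67/288

Derivation:
Propagating the distribution step by step (d_{t+1} = d_t * P):
d_0 = (s_1=1/2, s_2=0, s_3=1/2, s_4=0)
  d_1[s_1] = 1/2*3/4 + 0*1/3 + 1/2*1/6 + 0*1/12 = 11/24
  d_1[s_2] = 1/2*1/12 + 0*1/4 + 1/2*1/12 + 0*1/2 = 1/12
  d_1[s_3] = 1/2*1/12 + 0*1/4 + 1/2*1/4 + 0*1/12 = 1/6
  d_1[s_4] = 1/2*1/12 + 0*1/6 + 1/2*1/2 + 0*1/3 = 7/24
d_1 = (s_1=11/24, s_2=1/12, s_3=1/6, s_4=7/24)
  d_2[s_1] = 11/24*3/4 + 1/12*1/3 + 1/6*1/6 + 7/24*1/12 = 61/144
  d_2[s_2] = 11/24*1/12 + 1/12*1/4 + 1/6*1/12 + 7/24*1/2 = 7/32
  d_2[s_3] = 11/24*1/12 + 1/12*1/4 + 1/6*1/4 + 7/24*1/12 = 1/8
  d_2[s_4] = 11/24*1/12 + 1/12*1/6 + 1/6*1/2 + 7/24*1/3 = 67/288
d_2 = (s_1=61/144, s_2=7/32, s_3=1/8, s_4=67/288)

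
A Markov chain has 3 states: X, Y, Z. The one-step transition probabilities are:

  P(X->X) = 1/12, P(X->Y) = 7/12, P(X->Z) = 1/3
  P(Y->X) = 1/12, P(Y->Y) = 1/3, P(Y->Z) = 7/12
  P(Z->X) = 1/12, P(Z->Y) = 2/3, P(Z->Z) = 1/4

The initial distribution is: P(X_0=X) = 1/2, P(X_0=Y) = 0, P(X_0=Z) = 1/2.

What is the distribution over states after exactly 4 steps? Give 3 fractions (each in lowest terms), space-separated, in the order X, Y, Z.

Propagating the distribution step by step (d_{t+1} = d_t * P):
d_0 = (X=1/2, Y=0, Z=1/2)
  d_1[X] = 1/2*1/12 + 0*1/12 + 1/2*1/12 = 1/12
  d_1[Y] = 1/2*7/12 + 0*1/3 + 1/2*2/3 = 5/8
  d_1[Z] = 1/2*1/3 + 0*7/12 + 1/2*1/4 = 7/24
d_1 = (X=1/12, Y=5/8, Z=7/24)
  d_2[X] = 1/12*1/12 + 5/8*1/12 + 7/24*1/12 = 1/12
  d_2[Y] = 1/12*7/12 + 5/8*1/3 + 7/24*2/3 = 65/144
  d_2[Z] = 1/12*1/3 + 5/8*7/12 + 7/24*1/4 = 67/144
d_2 = (X=1/12, Y=65/144, Z=67/144)
  d_3[X] = 1/12*1/12 + 65/144*1/12 + 67/144*1/12 = 1/12
  d_3[Y] = 1/12*7/12 + 65/144*1/3 + 67/144*2/3 = 55/108
  d_3[Z] = 1/12*1/3 + 65/144*7/12 + 67/144*1/4 = 11/27
d_3 = (X=1/12, Y=55/108, Z=11/27)
  d_4[X] = 1/12*1/12 + 55/108*1/12 + 11/27*1/12 = 1/12
  d_4[Y] = 1/12*7/12 + 55/108*1/3 + 11/27*2/3 = 635/1296
  d_4[Z] = 1/12*1/3 + 55/108*7/12 + 11/27*1/4 = 553/1296
d_4 = (X=1/12, Y=635/1296, Z=553/1296)

Answer: 1/12 635/1296 553/1296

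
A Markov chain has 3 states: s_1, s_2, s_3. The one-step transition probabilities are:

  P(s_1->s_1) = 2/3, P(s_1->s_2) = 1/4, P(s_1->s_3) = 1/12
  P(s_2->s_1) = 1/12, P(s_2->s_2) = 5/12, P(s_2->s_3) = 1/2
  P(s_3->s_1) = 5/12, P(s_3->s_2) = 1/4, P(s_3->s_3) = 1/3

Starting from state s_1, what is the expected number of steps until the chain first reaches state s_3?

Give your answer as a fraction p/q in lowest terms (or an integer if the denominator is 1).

Let h_i = expected steps to first reach s_3 from state i.
Boundary: h_s_3 = 0.
First-step equations for the other states:
  h_s_1 = 1 + 2/3*h_s_1 + 1/4*h_s_2 + 1/12*h_s_3
  h_s_2 = 1 + 1/12*h_s_1 + 5/12*h_s_2 + 1/2*h_s_3

Substituting h_s_3 = 0 and rearranging gives the linear system (I - Q) h = 1:
  [1/3, -1/4] . (h_s_1, h_s_2) = 1
  [-1/12, 7/12] . (h_s_1, h_s_2) = 1

Solving yields:
  h_s_1 = 24/5
  h_s_2 = 12/5

Starting state is s_1, so the expected hitting time is h_s_1 = 24/5.

Answer: 24/5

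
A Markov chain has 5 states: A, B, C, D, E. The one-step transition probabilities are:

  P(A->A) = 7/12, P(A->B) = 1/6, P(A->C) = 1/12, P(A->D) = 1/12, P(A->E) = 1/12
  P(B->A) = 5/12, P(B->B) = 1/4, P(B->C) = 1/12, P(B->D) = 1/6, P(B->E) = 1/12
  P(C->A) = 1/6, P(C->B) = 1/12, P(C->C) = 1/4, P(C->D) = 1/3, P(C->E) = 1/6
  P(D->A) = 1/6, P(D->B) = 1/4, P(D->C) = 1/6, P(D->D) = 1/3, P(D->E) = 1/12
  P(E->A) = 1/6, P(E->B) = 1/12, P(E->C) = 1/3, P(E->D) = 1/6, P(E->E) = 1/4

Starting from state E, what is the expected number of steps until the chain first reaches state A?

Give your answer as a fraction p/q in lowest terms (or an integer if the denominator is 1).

Let h_i = expected steps to first reach A from state i.
Boundary: h_A = 0.
First-step equations for the other states:
  h_B = 1 + 5/12*h_A + 1/4*h_B + 1/12*h_C + 1/6*h_D + 1/12*h_E
  h_C = 1 + 1/6*h_A + 1/12*h_B + 1/4*h_C + 1/3*h_D + 1/6*h_E
  h_D = 1 + 1/6*h_A + 1/4*h_B + 1/6*h_C + 1/3*h_D + 1/12*h_E
  h_E = 1 + 1/6*h_A + 1/12*h_B + 1/3*h_C + 1/6*h_D + 1/4*h_E

Substituting h_A = 0 and rearranging gives the linear system (I - Q) h = 1:
  [3/4, -1/12, -1/6, -1/12] . (h_B, h_C, h_D, h_E) = 1
  [-1/12, 3/4, -1/3, -1/6] . (h_B, h_C, h_D, h_E) = 1
  [-1/4, -1/6, 2/3, -1/12] . (h_B, h_C, h_D, h_E) = 1
  [-1/12, -1/3, -1/6, 3/4] . (h_B, h_C, h_D, h_E) = 1

Solving yields:
  h_B = 1140/331
  h_C = 1608/331
  h_D = 7644/1655
  h_E = 8112/1655

Starting state is E, so the expected hitting time is h_E = 8112/1655.

Answer: 8112/1655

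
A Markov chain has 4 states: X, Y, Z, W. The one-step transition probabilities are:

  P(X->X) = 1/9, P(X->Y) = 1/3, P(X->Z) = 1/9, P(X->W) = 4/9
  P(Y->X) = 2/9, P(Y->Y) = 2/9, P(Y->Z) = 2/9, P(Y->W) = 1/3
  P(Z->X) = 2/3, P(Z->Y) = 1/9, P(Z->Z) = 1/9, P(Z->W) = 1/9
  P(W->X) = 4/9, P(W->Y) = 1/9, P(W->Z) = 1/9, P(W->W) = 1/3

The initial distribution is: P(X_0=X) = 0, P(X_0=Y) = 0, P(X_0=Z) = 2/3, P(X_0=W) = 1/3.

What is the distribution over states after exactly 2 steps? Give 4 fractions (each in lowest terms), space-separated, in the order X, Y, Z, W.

Answer: 20/81 62/243 10/81 91/243

Derivation:
Propagating the distribution step by step (d_{t+1} = d_t * P):
d_0 = (X=0, Y=0, Z=2/3, W=1/3)
  d_1[X] = 0*1/9 + 0*2/9 + 2/3*2/3 + 1/3*4/9 = 16/27
  d_1[Y] = 0*1/3 + 0*2/9 + 2/3*1/9 + 1/3*1/9 = 1/9
  d_1[Z] = 0*1/9 + 0*2/9 + 2/3*1/9 + 1/3*1/9 = 1/9
  d_1[W] = 0*4/9 + 0*1/3 + 2/3*1/9 + 1/3*1/3 = 5/27
d_1 = (X=16/27, Y=1/9, Z=1/9, W=5/27)
  d_2[X] = 16/27*1/9 + 1/9*2/9 + 1/9*2/3 + 5/27*4/9 = 20/81
  d_2[Y] = 16/27*1/3 + 1/9*2/9 + 1/9*1/9 + 5/27*1/9 = 62/243
  d_2[Z] = 16/27*1/9 + 1/9*2/9 + 1/9*1/9 + 5/27*1/9 = 10/81
  d_2[W] = 16/27*4/9 + 1/9*1/3 + 1/9*1/9 + 5/27*1/3 = 91/243
d_2 = (X=20/81, Y=62/243, Z=10/81, W=91/243)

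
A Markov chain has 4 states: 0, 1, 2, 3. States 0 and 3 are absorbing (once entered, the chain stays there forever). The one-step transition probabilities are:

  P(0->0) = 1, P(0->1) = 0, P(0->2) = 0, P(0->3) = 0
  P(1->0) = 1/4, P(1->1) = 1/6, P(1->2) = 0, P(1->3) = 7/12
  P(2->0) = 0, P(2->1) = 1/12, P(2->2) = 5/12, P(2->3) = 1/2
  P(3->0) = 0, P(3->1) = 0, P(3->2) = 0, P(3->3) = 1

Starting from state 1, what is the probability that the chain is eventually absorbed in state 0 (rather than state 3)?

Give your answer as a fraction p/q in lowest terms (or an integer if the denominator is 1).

Let a_i = P(absorbed in 0 | start in state i).
Boundary conditions: a_0 = 1, a_3 = 0.
For each transient state i, a_i = sum_j P(i->j) * a_j:
  a_1 = 1/4*a_0 + 1/6*a_1 + 0*a_2 + 7/12*a_3
  a_2 = 0*a_0 + 1/12*a_1 + 5/12*a_2 + 1/2*a_3

Substituting a_0 = 1 and a_3 = 0, rearrange to (I - Q) a = r where r[i] = P(i -> 0):
  [5/6, 0] . (a_1, a_2) = 1/4
  [-1/12, 7/12] . (a_1, a_2) = 0

Solving yields:
  a_1 = 3/10
  a_2 = 3/70

Starting state is 1, so the absorption probability is a_1 = 3/10.

Answer: 3/10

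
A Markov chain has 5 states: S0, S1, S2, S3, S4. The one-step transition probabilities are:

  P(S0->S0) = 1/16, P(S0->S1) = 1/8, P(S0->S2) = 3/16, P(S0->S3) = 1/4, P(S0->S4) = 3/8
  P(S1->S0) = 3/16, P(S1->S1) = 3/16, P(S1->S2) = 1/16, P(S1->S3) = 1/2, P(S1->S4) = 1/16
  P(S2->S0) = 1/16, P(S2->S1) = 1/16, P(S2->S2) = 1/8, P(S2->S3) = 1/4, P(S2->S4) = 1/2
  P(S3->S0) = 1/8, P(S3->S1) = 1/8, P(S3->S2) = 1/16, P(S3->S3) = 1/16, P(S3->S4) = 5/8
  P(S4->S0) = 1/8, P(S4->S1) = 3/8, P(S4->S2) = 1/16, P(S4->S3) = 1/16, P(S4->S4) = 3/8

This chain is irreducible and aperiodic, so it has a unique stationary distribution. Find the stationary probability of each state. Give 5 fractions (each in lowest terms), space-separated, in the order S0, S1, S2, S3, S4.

The stationary distribution satisfies pi = pi * P, i.e.:
  pi_S0 = 1/16*pi_S0 + 3/16*pi_S1 + 1/16*pi_S2 + 1/8*pi_S3 + 1/8*pi_S4
  pi_S1 = 1/8*pi_S0 + 3/16*pi_S1 + 1/16*pi_S2 + 1/8*pi_S3 + 3/8*pi_S4
  pi_S2 = 3/16*pi_S0 + 1/16*pi_S1 + 1/8*pi_S2 + 1/16*pi_S3 + 1/16*pi_S4
  pi_S3 = 1/4*pi_S0 + 1/2*pi_S1 + 1/4*pi_S2 + 1/16*pi_S3 + 1/16*pi_S4
  pi_S4 = 3/8*pi_S0 + 1/16*pi_S1 + 1/2*pi_S2 + 5/8*pi_S3 + 3/8*pi_S4
with normalization: pi_S0 + pi_S1 + pi_S2 + pi_S3 + pi_S4 = 1.

Using the first 4 balance equations plus normalization, the linear system A*pi = b is:
  [-15/16, 3/16, 1/16, 1/8, 1/8] . pi = 0
  [1/8, -13/16, 1/16, 1/8, 3/8] . pi = 0
  [3/16, 1/16, -7/8, 1/16, 1/16] . pi = 0
  [1/4, 1/2, 1/4, -15/16, 1/16] . pi = 0
  [1, 1, 1, 1, 1] . pi = 1

Solving yields:
  pi_S0 = 2729/21662
  pi_S1 = 4877/21662
  pi_S2 = 904/10831
  pi_S3 = 17353/86648
  pi_S4 = 31639/86648

Verification (pi * P):
  2729/21662*1/16 + 4877/21662*3/16 + 904/10831*1/16 + 17353/86648*1/8 + 31639/86648*1/8 = 2729/21662 = pi_S0  (ok)
  2729/21662*1/8 + 4877/21662*3/16 + 904/10831*1/16 + 17353/86648*1/8 + 31639/86648*3/8 = 4877/21662 = pi_S1  (ok)
  2729/21662*3/16 + 4877/21662*1/16 + 904/10831*1/8 + 17353/86648*1/16 + 31639/86648*1/16 = 904/10831 = pi_S2  (ok)
  2729/21662*1/4 + 4877/21662*1/2 + 904/10831*1/4 + 17353/86648*1/16 + 31639/86648*1/16 = 17353/86648 = pi_S3  (ok)
  2729/21662*3/8 + 4877/21662*1/16 + 904/10831*1/2 + 17353/86648*5/8 + 31639/86648*3/8 = 31639/86648 = pi_S4  (ok)

Answer: 2729/21662 4877/21662 904/10831 17353/86648 31639/86648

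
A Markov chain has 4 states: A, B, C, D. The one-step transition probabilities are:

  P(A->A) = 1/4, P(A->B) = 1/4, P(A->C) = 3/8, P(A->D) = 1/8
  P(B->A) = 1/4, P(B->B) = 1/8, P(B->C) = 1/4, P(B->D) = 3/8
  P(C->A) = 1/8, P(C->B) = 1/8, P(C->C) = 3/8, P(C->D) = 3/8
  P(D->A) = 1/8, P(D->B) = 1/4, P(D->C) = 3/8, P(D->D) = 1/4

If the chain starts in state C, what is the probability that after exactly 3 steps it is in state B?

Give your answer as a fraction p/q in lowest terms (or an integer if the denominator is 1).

Computing P^3 by repeated multiplication:
P^1 =
  A: [1/4, 1/4, 3/8, 1/8]
  B: [1/4, 1/8, 1/4, 3/8]
  C: [1/8, 1/8, 3/8, 3/8]
  D: [1/8, 1/4, 3/8, 1/4]
P^2 =
  A: [3/16, 11/64, 11/32, 19/64]
  B: [11/64, 13/64, 23/64, 17/64]
  C: [5/32, 3/16, 23/64, 19/64]
  D: [11/64, 11/64, 11/32, 5/16]
P^3 =
  A: [87/512, 95/512, 181/512, 149/512]
  B: [11/64, 23/128, 179/512, 153/512]
  C: [43/256, 93/512, 45/128, 153/512]
  D: [43/256, 95/512, 181/512, 75/256]

(P^3)[C -> B] = 93/512

Answer: 93/512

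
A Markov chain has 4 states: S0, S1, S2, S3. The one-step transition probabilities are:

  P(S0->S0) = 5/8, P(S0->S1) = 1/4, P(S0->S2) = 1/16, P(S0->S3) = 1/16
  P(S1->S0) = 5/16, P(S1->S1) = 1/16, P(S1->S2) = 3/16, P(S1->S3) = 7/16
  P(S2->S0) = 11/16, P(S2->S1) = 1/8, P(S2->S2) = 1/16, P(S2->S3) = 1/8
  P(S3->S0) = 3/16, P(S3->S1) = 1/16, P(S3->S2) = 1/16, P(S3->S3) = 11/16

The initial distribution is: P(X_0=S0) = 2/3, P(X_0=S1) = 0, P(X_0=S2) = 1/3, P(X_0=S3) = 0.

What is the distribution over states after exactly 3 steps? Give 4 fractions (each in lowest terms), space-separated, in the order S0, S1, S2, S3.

Answer: 5971/12288 2051/12288 11/128 535/2048

Derivation:
Propagating the distribution step by step (d_{t+1} = d_t * P):
d_0 = (S0=2/3, S1=0, S2=1/3, S3=0)
  d_1[S0] = 2/3*5/8 + 0*5/16 + 1/3*11/16 + 0*3/16 = 31/48
  d_1[S1] = 2/3*1/4 + 0*1/16 + 1/3*1/8 + 0*1/16 = 5/24
  d_1[S2] = 2/3*1/16 + 0*3/16 + 1/3*1/16 + 0*1/16 = 1/16
  d_1[S3] = 2/3*1/16 + 0*7/16 + 1/3*1/8 + 0*11/16 = 1/12
d_1 = (S0=31/48, S1=5/24, S2=1/16, S3=1/12)
  d_2[S0] = 31/48*5/8 + 5/24*5/16 + 1/16*11/16 + 1/12*3/16 = 135/256
  d_2[S1] = 31/48*1/4 + 5/24*1/16 + 1/16*1/8 + 1/12*1/16 = 3/16
  d_2[S2] = 31/48*1/16 + 5/24*3/16 + 1/16*1/16 + 1/12*1/16 = 17/192
  d_2[S3] = 31/48*1/16 + 5/24*7/16 + 1/16*1/8 + 1/12*11/16 = 151/768
d_2 = (S0=135/256, S1=3/16, S2=17/192, S3=151/768)
  d_3[S0] = 135/256*5/8 + 3/16*5/16 + 17/192*11/16 + 151/768*3/16 = 5971/12288
  d_3[S1] = 135/256*1/4 + 3/16*1/16 + 17/192*1/8 + 151/768*1/16 = 2051/12288
  d_3[S2] = 135/256*1/16 + 3/16*3/16 + 17/192*1/16 + 151/768*1/16 = 11/128
  d_3[S3] = 135/256*1/16 + 3/16*7/16 + 17/192*1/8 + 151/768*11/16 = 535/2048
d_3 = (S0=5971/12288, S1=2051/12288, S2=11/128, S3=535/2048)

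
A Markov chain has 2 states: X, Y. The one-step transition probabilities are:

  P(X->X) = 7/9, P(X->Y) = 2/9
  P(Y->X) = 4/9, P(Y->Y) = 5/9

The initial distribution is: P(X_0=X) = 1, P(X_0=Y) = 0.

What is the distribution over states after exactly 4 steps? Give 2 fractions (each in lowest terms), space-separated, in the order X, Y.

Answer: 163/243 80/243

Derivation:
Propagating the distribution step by step (d_{t+1} = d_t * P):
d_0 = (X=1, Y=0)
  d_1[X] = 1*7/9 + 0*4/9 = 7/9
  d_1[Y] = 1*2/9 + 0*5/9 = 2/9
d_1 = (X=7/9, Y=2/9)
  d_2[X] = 7/9*7/9 + 2/9*4/9 = 19/27
  d_2[Y] = 7/9*2/9 + 2/9*5/9 = 8/27
d_2 = (X=19/27, Y=8/27)
  d_3[X] = 19/27*7/9 + 8/27*4/9 = 55/81
  d_3[Y] = 19/27*2/9 + 8/27*5/9 = 26/81
d_3 = (X=55/81, Y=26/81)
  d_4[X] = 55/81*7/9 + 26/81*4/9 = 163/243
  d_4[Y] = 55/81*2/9 + 26/81*5/9 = 80/243
d_4 = (X=163/243, Y=80/243)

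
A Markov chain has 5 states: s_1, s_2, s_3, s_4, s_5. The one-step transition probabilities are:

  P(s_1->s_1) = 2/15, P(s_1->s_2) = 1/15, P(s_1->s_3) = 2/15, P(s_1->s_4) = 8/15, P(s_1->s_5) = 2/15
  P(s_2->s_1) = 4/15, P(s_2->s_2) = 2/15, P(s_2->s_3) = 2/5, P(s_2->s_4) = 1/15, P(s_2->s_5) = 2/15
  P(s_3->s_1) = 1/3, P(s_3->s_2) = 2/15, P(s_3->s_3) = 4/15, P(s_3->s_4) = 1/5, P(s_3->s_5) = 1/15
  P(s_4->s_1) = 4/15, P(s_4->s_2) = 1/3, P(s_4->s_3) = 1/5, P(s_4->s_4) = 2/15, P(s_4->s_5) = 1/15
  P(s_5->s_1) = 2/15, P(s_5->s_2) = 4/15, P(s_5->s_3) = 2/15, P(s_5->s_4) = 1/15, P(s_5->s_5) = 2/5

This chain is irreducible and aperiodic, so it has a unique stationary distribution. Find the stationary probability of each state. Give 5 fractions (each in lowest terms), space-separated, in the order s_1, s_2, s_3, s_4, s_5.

Answer: 10507/45291 8182/45291 3417/15097 9953/45291 6398/45291

Derivation:
The stationary distribution satisfies pi = pi * P, i.e.:
  pi_s_1 = 2/15*pi_s_1 + 4/15*pi_s_2 + 1/3*pi_s_3 + 4/15*pi_s_4 + 2/15*pi_s_5
  pi_s_2 = 1/15*pi_s_1 + 2/15*pi_s_2 + 2/15*pi_s_3 + 1/3*pi_s_4 + 4/15*pi_s_5
  pi_s_3 = 2/15*pi_s_1 + 2/5*pi_s_2 + 4/15*pi_s_3 + 1/5*pi_s_4 + 2/15*pi_s_5
  pi_s_4 = 8/15*pi_s_1 + 1/15*pi_s_2 + 1/5*pi_s_3 + 2/15*pi_s_4 + 1/15*pi_s_5
  pi_s_5 = 2/15*pi_s_1 + 2/15*pi_s_2 + 1/15*pi_s_3 + 1/15*pi_s_4 + 2/5*pi_s_5
with normalization: pi_s_1 + pi_s_2 + pi_s_3 + pi_s_4 + pi_s_5 = 1.

Using the first 4 balance equations plus normalization, the linear system A*pi = b is:
  [-13/15, 4/15, 1/3, 4/15, 2/15] . pi = 0
  [1/15, -13/15, 2/15, 1/3, 4/15] . pi = 0
  [2/15, 2/5, -11/15, 1/5, 2/15] . pi = 0
  [8/15, 1/15, 1/5, -13/15, 1/15] . pi = 0
  [1, 1, 1, 1, 1] . pi = 1

Solving yields:
  pi_s_1 = 10507/45291
  pi_s_2 = 8182/45291
  pi_s_3 = 3417/15097
  pi_s_4 = 9953/45291
  pi_s_5 = 6398/45291

Verification (pi * P):
  10507/45291*2/15 + 8182/45291*4/15 + 3417/15097*1/3 + 9953/45291*4/15 + 6398/45291*2/15 = 10507/45291 = pi_s_1  (ok)
  10507/45291*1/15 + 8182/45291*2/15 + 3417/15097*2/15 + 9953/45291*1/3 + 6398/45291*4/15 = 8182/45291 = pi_s_2  (ok)
  10507/45291*2/15 + 8182/45291*2/5 + 3417/15097*4/15 + 9953/45291*1/5 + 6398/45291*2/15 = 3417/15097 = pi_s_3  (ok)
  10507/45291*8/15 + 8182/45291*1/15 + 3417/15097*1/5 + 9953/45291*2/15 + 6398/45291*1/15 = 9953/45291 = pi_s_4  (ok)
  10507/45291*2/15 + 8182/45291*2/15 + 3417/15097*1/15 + 9953/45291*1/15 + 6398/45291*2/5 = 6398/45291 = pi_s_5  (ok)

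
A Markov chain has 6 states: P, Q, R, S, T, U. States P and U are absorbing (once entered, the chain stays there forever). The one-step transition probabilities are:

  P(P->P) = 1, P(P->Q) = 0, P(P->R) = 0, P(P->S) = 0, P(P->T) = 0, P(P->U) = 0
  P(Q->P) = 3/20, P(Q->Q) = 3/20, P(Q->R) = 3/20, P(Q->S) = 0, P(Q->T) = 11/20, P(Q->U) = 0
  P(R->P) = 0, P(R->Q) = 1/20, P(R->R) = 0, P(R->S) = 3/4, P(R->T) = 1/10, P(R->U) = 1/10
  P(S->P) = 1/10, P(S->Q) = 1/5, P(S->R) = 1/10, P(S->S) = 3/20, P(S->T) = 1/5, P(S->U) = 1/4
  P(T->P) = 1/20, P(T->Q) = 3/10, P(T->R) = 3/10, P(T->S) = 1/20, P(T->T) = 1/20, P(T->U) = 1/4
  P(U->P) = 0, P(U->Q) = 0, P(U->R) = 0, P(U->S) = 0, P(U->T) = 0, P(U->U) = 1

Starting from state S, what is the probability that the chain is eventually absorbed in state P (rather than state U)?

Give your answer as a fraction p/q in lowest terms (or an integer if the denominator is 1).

Let a_i = P(absorbed in P | start in state i).
Boundary conditions: a_P = 1, a_U = 0.
For each transient state i, a_i = sum_j P(i->j) * a_j:
  a_Q = 3/20*a_P + 3/20*a_Q + 3/20*a_R + 0*a_S + 11/20*a_T + 0*a_U
  a_R = 0*a_P + 1/20*a_Q + 0*a_R + 3/4*a_S + 1/10*a_T + 1/10*a_U
  a_S = 1/10*a_P + 1/5*a_Q + 1/10*a_R + 3/20*a_S + 1/5*a_T + 1/4*a_U
  a_T = 1/20*a_P + 3/10*a_Q + 3/10*a_R + 1/20*a_S + 1/20*a_T + 1/4*a_U

Substituting a_P = 1 and a_U = 0, rearrange to (I - Q) a = r where r[i] = P(i -> P):
  [17/20, -3/20, 0, -11/20] . (a_Q, a_R, a_S, a_T) = 3/20
  [-1/20, 1, -3/4, -1/10] . (a_Q, a_R, a_S, a_T) = 0
  [-1/5, -1/10, 17/20, -1/5] . (a_Q, a_R, a_S, a_T) = 1/10
  [-3/10, -3/10, -1/20, 19/20] . (a_Q, a_R, a_S, a_T) = 1/20

Solving yields:
  a_Q = 23560/56577
  a_R = 5446/18859
  a_S = 18010/56577
  a_T = 16525/56577

Starting state is S, so the absorption probability is a_S = 18010/56577.

Answer: 18010/56577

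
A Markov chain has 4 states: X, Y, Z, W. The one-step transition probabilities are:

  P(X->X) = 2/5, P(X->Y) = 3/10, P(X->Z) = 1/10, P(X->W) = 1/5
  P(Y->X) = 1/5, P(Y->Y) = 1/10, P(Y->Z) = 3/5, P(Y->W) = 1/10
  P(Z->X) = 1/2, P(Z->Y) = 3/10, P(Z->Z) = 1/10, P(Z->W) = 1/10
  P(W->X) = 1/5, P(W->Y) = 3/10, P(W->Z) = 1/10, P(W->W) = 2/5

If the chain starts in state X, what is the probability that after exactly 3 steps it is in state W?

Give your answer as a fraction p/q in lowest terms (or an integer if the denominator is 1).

Computing P^3 by repeated multiplication:
P^1 =
  X: [2/5, 3/10, 1/10, 1/5]
  Y: [1/5, 1/10, 3/5, 1/10]
  Z: [1/2, 3/10, 1/10, 1/10]
  W: [1/5, 3/10, 1/10, 2/5]
P^2 =
  X: [31/100, 6/25, 1/4, 1/5]
  Y: [21/50, 7/25, 3/20, 3/20]
  Z: [33/100, 6/25, 1/4, 9/50]
  W: [27/100, 6/25, 1/4, 6/25]
P^3 =
  X: [337/1000, 63/250, 11/50, 191/1000]
  Y: [329/1000, 61/250, 6/25, 187/1000]
  Z: [341/1000, 63/250, 11/50, 187/1000]
  W: [329/1000, 63/250, 11/50, 199/1000]

(P^3)[X -> W] = 191/1000

Answer: 191/1000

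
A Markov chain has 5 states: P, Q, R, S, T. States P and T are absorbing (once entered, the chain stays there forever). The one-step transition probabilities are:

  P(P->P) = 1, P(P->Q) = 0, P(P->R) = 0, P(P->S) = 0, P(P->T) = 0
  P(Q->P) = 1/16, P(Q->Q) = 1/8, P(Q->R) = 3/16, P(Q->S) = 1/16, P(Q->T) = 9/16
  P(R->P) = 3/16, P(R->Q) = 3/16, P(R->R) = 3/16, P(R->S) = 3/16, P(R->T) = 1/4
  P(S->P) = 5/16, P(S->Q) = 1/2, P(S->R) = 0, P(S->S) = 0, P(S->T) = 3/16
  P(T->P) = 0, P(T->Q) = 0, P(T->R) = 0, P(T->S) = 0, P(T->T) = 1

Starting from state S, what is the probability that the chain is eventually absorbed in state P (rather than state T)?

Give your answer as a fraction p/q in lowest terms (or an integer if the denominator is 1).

Answer: 347/864

Derivation:
Let a_i = P(absorbed in P | start in state i).
Boundary conditions: a_P = 1, a_T = 0.
For each transient state i, a_i = sum_j P(i->j) * a_j:
  a_Q = 1/16*a_P + 1/8*a_Q + 3/16*a_R + 1/16*a_S + 9/16*a_T
  a_R = 3/16*a_P + 3/16*a_Q + 3/16*a_R + 3/16*a_S + 1/4*a_T
  a_S = 5/16*a_P + 1/2*a_Q + 0*a_R + 0*a_S + 3/16*a_T

Substituting a_P = 1 and a_T = 0, rearrange to (I - Q) a = r where r[i] = P(i -> P):
  [7/8, -3/16, -1/16] . (a_Q, a_R, a_S) = 1/16
  [-3/16, 13/16, -3/16] . (a_Q, a_R, a_S) = 3/16
  [-1/2, 0, 1] . (a_Q, a_R, a_S) = 5/16

Solving yields:
  a_Q = 77/432
  a_R = 35/96
  a_S = 347/864

Starting state is S, so the absorption probability is a_S = 347/864.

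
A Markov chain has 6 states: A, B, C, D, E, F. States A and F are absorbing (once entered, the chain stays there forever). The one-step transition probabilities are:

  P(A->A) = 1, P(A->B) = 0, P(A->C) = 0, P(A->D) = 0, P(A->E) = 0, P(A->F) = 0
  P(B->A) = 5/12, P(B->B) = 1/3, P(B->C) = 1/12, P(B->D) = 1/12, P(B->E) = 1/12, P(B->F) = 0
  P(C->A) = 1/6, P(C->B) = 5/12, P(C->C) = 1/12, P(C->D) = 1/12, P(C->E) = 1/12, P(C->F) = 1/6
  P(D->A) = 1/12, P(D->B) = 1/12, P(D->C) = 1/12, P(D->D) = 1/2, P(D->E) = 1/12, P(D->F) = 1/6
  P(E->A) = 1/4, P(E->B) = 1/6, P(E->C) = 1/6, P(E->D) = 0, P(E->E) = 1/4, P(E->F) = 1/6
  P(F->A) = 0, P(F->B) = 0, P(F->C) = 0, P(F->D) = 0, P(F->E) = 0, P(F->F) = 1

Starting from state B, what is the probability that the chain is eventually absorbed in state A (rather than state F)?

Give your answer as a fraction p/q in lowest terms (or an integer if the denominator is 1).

Answer: 3369/3907

Derivation:
Let a_i = P(absorbed in A | start in state i).
Boundary conditions: a_A = 1, a_F = 0.
For each transient state i, a_i = sum_j P(i->j) * a_j:
  a_B = 5/12*a_A + 1/3*a_B + 1/12*a_C + 1/12*a_D + 1/12*a_E + 0*a_F
  a_C = 1/6*a_A + 5/12*a_B + 1/12*a_C + 1/12*a_D + 1/12*a_E + 1/6*a_F
  a_D = 1/12*a_A + 1/12*a_B + 1/12*a_C + 1/2*a_D + 1/12*a_E + 1/6*a_F
  a_E = 1/4*a_A + 1/6*a_B + 1/6*a_C + 0*a_D + 1/4*a_E + 1/6*a_F

Substituting a_A = 1 and a_F = 0, rearrange to (I - Q) a = r where r[i] = P(i -> A):
  [2/3, -1/12, -1/12, -1/12] . (a_B, a_C, a_D, a_E) = 5/12
  [-5/12, 11/12, -1/12, -1/12] . (a_B, a_C, a_D, a_E) = 1/6
  [-1/12, -1/12, 1/2, -1/12] . (a_B, a_C, a_D, a_E) = 1/12
  [-1/6, -1/6, 0, 3/4] . (a_B, a_C, a_D, a_E) = 1/4

Solving yields:
  a_B = 3369/3907
  a_C = 2673/3907
  a_D = 2099/3907
  a_E = 2645/3907

Starting state is B, so the absorption probability is a_B = 3369/3907.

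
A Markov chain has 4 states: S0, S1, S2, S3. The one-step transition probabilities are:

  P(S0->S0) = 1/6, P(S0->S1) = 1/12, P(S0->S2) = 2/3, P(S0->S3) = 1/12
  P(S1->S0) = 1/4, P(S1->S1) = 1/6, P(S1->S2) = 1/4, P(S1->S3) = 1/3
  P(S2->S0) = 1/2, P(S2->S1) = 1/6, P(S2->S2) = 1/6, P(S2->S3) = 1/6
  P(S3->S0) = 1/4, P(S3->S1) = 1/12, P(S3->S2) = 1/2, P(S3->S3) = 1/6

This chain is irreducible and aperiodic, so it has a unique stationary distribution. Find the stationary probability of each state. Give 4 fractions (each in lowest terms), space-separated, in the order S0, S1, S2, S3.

The stationary distribution satisfies pi = pi * P, i.e.:
  pi_S0 = 1/6*pi_S0 + 1/4*pi_S1 + 1/2*pi_S2 + 1/4*pi_S3
  pi_S1 = 1/12*pi_S0 + 1/6*pi_S1 + 1/6*pi_S2 + 1/12*pi_S3
  pi_S2 = 2/3*pi_S0 + 1/4*pi_S1 + 1/6*pi_S2 + 1/2*pi_S3
  pi_S3 = 1/12*pi_S0 + 1/3*pi_S1 + 1/6*pi_S2 + 1/6*pi_S3
with normalization: pi_S0 + pi_S1 + pi_S2 + pi_S3 = 1.

Using the first 3 balance equations plus normalization, the linear system A*pi = b is:
  [-5/6, 1/4, 1/2, 1/4] . pi = 0
  [1/12, -5/6, 1/6, 1/12] . pi = 0
  [2/3, 1/4, -5/6, 1/2] . pi = 0
  [1, 1, 1, 1] . pi = 1

Solving yields:
  pi_S0 = 726/2261
  pi_S1 = 286/2261
  pi_S2 = 885/2261
  pi_S3 = 52/323

Verification (pi * P):
  726/2261*1/6 + 286/2261*1/4 + 885/2261*1/2 + 52/323*1/4 = 726/2261 = pi_S0  (ok)
  726/2261*1/12 + 286/2261*1/6 + 885/2261*1/6 + 52/323*1/12 = 286/2261 = pi_S1  (ok)
  726/2261*2/3 + 286/2261*1/4 + 885/2261*1/6 + 52/323*1/2 = 885/2261 = pi_S2  (ok)
  726/2261*1/12 + 286/2261*1/3 + 885/2261*1/6 + 52/323*1/6 = 52/323 = pi_S3  (ok)

Answer: 726/2261 286/2261 885/2261 52/323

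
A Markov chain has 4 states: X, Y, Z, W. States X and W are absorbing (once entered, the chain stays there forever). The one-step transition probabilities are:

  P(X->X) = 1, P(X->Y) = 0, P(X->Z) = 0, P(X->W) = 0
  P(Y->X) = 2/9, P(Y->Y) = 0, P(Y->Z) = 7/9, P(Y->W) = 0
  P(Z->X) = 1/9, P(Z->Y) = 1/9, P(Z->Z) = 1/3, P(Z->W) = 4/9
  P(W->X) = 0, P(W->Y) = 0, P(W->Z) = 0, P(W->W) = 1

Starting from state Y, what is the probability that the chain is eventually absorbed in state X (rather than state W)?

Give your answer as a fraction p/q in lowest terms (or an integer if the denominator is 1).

Answer: 19/47

Derivation:
Let a_i = P(absorbed in X | start in state i).
Boundary conditions: a_X = 1, a_W = 0.
For each transient state i, a_i = sum_j P(i->j) * a_j:
  a_Y = 2/9*a_X + 0*a_Y + 7/9*a_Z + 0*a_W
  a_Z = 1/9*a_X + 1/9*a_Y + 1/3*a_Z + 4/9*a_W

Substituting a_X = 1 and a_W = 0, rearrange to (I - Q) a = r where r[i] = P(i -> X):
  [1, -7/9] . (a_Y, a_Z) = 2/9
  [-1/9, 2/3] . (a_Y, a_Z) = 1/9

Solving yields:
  a_Y = 19/47
  a_Z = 11/47

Starting state is Y, so the absorption probability is a_Y = 19/47.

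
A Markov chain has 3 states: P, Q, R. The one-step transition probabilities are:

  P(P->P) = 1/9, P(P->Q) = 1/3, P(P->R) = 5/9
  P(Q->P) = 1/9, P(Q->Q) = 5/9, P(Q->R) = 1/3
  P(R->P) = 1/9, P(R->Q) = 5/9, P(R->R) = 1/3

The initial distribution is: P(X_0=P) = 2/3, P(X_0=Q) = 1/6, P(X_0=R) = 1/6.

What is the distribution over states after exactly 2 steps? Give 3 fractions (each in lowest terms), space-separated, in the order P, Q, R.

Propagating the distribution step by step (d_{t+1} = d_t * P):
d_0 = (P=2/3, Q=1/6, R=1/6)
  d_1[P] = 2/3*1/9 + 1/6*1/9 + 1/6*1/9 = 1/9
  d_1[Q] = 2/3*1/3 + 1/6*5/9 + 1/6*5/9 = 11/27
  d_1[R] = 2/3*5/9 + 1/6*1/3 + 1/6*1/3 = 13/27
d_1 = (P=1/9, Q=11/27, R=13/27)
  d_2[P] = 1/9*1/9 + 11/27*1/9 + 13/27*1/9 = 1/9
  d_2[Q] = 1/9*1/3 + 11/27*5/9 + 13/27*5/9 = 43/81
  d_2[R] = 1/9*5/9 + 11/27*1/3 + 13/27*1/3 = 29/81
d_2 = (P=1/9, Q=43/81, R=29/81)

Answer: 1/9 43/81 29/81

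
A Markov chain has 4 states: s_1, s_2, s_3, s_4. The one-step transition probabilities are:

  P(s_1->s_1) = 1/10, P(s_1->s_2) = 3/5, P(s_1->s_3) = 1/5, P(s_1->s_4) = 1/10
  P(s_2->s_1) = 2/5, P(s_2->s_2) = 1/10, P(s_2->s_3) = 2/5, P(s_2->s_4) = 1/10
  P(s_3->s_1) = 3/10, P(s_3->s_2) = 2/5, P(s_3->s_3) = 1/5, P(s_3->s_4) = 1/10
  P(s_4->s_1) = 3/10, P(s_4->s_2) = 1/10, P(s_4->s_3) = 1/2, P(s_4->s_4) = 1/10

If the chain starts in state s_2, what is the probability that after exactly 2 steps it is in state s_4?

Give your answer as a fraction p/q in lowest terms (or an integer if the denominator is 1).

Answer: 1/10

Derivation:
Computing P^2 by repeated multiplication:
P^1 =
  s_1: [1/10, 3/5, 1/5, 1/10]
  s_2: [2/5, 1/10, 2/5, 1/10]
  s_3: [3/10, 2/5, 1/5, 1/10]
  s_4: [3/10, 1/10, 1/2, 1/10]
P^2 =
  s_1: [17/50, 21/100, 7/20, 1/10]
  s_2: [23/100, 21/50, 1/4, 1/10]
  s_3: [7/25, 31/100, 31/100, 1/10]
  s_4: [1/4, 2/5, 1/4, 1/10]

(P^2)[s_2 -> s_4] = 1/10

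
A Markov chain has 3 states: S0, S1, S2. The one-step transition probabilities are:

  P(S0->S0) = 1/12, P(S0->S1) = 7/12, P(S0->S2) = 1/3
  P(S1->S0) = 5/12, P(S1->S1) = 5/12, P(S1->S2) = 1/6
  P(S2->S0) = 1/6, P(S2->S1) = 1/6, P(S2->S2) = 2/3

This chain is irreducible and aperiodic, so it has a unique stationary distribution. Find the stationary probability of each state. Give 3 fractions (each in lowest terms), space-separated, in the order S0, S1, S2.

The stationary distribution satisfies pi = pi * P, i.e.:
  pi_S0 = 1/12*pi_S0 + 5/12*pi_S1 + 1/6*pi_S2
  pi_S1 = 7/12*pi_S0 + 5/12*pi_S1 + 1/6*pi_S2
  pi_S2 = 1/3*pi_S0 + 1/6*pi_S1 + 2/3*pi_S2
with normalization: pi_S0 + pi_S1 + pi_S2 = 1.

Using the first 2 balance equations plus normalization, the linear system A*pi = b is:
  [-11/12, 5/12, 1/6] . pi = 0
  [7/12, -7/12, 1/6] . pi = 0
  [1, 1, 1] . pi = 1

Solving yields:
  pi_S0 = 4/17
  pi_S1 = 6/17
  pi_S2 = 7/17

Verification (pi * P):
  4/17*1/12 + 6/17*5/12 + 7/17*1/6 = 4/17 = pi_S0  (ok)
  4/17*7/12 + 6/17*5/12 + 7/17*1/6 = 6/17 = pi_S1  (ok)
  4/17*1/3 + 6/17*1/6 + 7/17*2/3 = 7/17 = pi_S2  (ok)

Answer: 4/17 6/17 7/17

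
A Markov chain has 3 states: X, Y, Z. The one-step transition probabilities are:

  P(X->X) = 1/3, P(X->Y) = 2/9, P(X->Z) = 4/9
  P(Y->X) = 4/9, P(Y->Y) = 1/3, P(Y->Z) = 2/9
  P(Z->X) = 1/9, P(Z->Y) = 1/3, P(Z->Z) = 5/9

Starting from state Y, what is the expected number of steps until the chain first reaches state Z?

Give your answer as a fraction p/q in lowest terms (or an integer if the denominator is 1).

Let h_i = expected steps to first reach Z from state i.
Boundary: h_Z = 0.
First-step equations for the other states:
  h_X = 1 + 1/3*h_X + 2/9*h_Y + 4/9*h_Z
  h_Y = 1 + 4/9*h_X + 1/3*h_Y + 2/9*h_Z

Substituting h_Z = 0 and rearranging gives the linear system (I - Q) h = 1:
  [2/3, -2/9] . (h_X, h_Y) = 1
  [-4/9, 2/3] . (h_X, h_Y) = 1

Solving yields:
  h_X = 18/7
  h_Y = 45/14

Starting state is Y, so the expected hitting time is h_Y = 45/14.

Answer: 45/14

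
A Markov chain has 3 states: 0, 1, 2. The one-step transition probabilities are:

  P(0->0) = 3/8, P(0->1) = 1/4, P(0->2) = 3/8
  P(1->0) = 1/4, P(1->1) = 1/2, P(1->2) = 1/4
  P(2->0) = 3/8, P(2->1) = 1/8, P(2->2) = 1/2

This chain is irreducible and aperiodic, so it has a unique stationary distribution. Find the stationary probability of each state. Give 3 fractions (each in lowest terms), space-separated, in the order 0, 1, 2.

Answer: 14/41 11/41 16/41

Derivation:
The stationary distribution satisfies pi = pi * P, i.e.:
  pi_0 = 3/8*pi_0 + 1/4*pi_1 + 3/8*pi_2
  pi_1 = 1/4*pi_0 + 1/2*pi_1 + 1/8*pi_2
  pi_2 = 3/8*pi_0 + 1/4*pi_1 + 1/2*pi_2
with normalization: pi_0 + pi_1 + pi_2 = 1.

Using the first 2 balance equations plus normalization, the linear system A*pi = b is:
  [-5/8, 1/4, 3/8] . pi = 0
  [1/4, -1/2, 1/8] . pi = 0
  [1, 1, 1] . pi = 1

Solving yields:
  pi_0 = 14/41
  pi_1 = 11/41
  pi_2 = 16/41

Verification (pi * P):
  14/41*3/8 + 11/41*1/4 + 16/41*3/8 = 14/41 = pi_0  (ok)
  14/41*1/4 + 11/41*1/2 + 16/41*1/8 = 11/41 = pi_1  (ok)
  14/41*3/8 + 11/41*1/4 + 16/41*1/2 = 16/41 = pi_2  (ok)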